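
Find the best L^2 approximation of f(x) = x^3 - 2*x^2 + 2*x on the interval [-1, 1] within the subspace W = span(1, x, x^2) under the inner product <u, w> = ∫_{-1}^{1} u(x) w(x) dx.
g(x) = -2*x^2 + 13*x/5

The best approximation g ∈ W is the orthogonal projection of f onto W. Writing g = a_0 + a_1 x + a_2 x^2, the coefficients solve the normal equations G · a = b where
  G_{ij} = <φ_i, φ_j> and b_i = <f, φ_i>, with φ_0 = 1, φ_1 = x, φ_2 = x^2.
G =
  [2, 0, 2/3]
  [0, 2/3, 0]
  [2/3, 0, 2/5],
b = (-4/3, 26/15, -4/5).
Solving gives a_0 = 0, a_1 = 13/5, a_2 = -2, so
  g(x) = -2*x^2 + 13*x/5.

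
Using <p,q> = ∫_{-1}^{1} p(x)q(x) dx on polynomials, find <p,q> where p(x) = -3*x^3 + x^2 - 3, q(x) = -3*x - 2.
<p,q> = 214/15

Expand the product: p(x)·q(x) = 9*x^4 + 3*x^3 - 2*x^2 + 9*x + 6.
∫_{-1}^{1} of each monomial x^k gives [2/(k+1) if k even, 0 if k odd]. Integrating term-by-term (or equivalently evaluating the antiderivative F(x) = 9*x^5/5 + 3*x^4/4 - 2*x^3/3 + 9*x^2/2 + 6*x at the endpoints):
  F(1) − F(−1) = 743/60 − (-113/60) = 214/15.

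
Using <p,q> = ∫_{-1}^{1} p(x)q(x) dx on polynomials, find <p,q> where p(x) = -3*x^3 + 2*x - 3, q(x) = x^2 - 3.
<p,q> = 16

Expand the product: p(x)·q(x) = -3*x^5 + 11*x^3 - 3*x^2 - 6*x + 9.
∫_{-1}^{1} of each monomial x^k gives [2/(k+1) if k even, 0 if k odd]. Integrating term-by-term (or equivalently evaluating the antiderivative F(x) = -x^6/2 + 11*x^4/4 - x^3 - 3*x^2 + 9*x at the endpoints):
  F(1) − F(−1) = 29/4 − (-35/4) = 16.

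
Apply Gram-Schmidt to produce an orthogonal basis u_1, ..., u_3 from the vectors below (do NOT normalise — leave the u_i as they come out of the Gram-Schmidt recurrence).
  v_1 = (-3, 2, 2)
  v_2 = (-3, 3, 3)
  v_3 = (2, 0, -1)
Orthogonal basis:
  u_1 = (-3, 2, 2)
  u_2 = (12/17, 9/17, 9/17)
  u_3 = (0, 1/2, -1/2)

Apply the Gram-Schmidt recurrence
  u_1 = v_1
  u_i = v_i − Σ_{j<i} ((v_i · u_j) / (u_j · u_j)) · u_j.

Step by step this gives:
  u_1 = (-3, 2, 2)
  u_2 = (12/17, 9/17, 9/17)
  u_3 = (0, 1/2, -1/2)

Orthogonality check:
  u_2 · u_1 = 0 (should be 0)
  u_3 · u_1 = 0 (should be 0)
  u_3 · u_2 = 0 (should be 0)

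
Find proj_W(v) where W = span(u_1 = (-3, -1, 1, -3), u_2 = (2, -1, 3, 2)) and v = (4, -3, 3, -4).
proj_W(v) = (-9/74, -123/74, 267/74, -9/74)

Set up U = [u_1 | ... | u_2] ∈ R^(4×2). The projector onto W = col(U) is P = U (U^T U)^(-1) U^T.
Compute U^T U =
  [20, -8]
  [-8, 18],
and U^T v = (6, 12).
Solve U^T U · c = U^T v for the coefficients: c = (51/74, 36/37). The projection is proj_W(v) = U c.
Check: (v - proj_W(v)) · u_1 = 0  (should be 0).
Check: (v - proj_W(v)) · u_2 = 0  (should be 0).
Result: proj_W(v) = (-9/74, -123/74, 267/74, -9/74).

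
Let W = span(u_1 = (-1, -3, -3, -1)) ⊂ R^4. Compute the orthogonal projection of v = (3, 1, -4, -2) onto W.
proj_W(v) = (-2/5, -6/5, -6/5, -2/5)

Set up U = [u_1 | ... | u_1] ∈ R^(4×1). The projector onto W = col(U) is P = U (U^T U)^(-1) U^T.
Compute U^T U =
  [20],
and U^T v = (8).
Solve U^T U · c = U^T v for the coefficients: c = (2/5). The projection is proj_W(v) = U c.
Check: (v - proj_W(v)) · u_1 = 0  (should be 0).
Result: proj_W(v) = (-2/5, -6/5, -6/5, -2/5).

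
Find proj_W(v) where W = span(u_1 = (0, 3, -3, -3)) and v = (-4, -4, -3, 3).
proj_W(v) = (0, -4/3, 4/3, 4/3)

Set up U = [u_1 | ... | u_1] ∈ R^(4×1). The projector onto W = col(U) is P = U (U^T U)^(-1) U^T.
Compute U^T U =
  [27],
and U^T v = (-12).
Solve U^T U · c = U^T v for the coefficients: c = (-4/9). The projection is proj_W(v) = U c.
Check: (v - proj_W(v)) · u_1 = 0  (should be 0).
Result: proj_W(v) = (0, -4/3, 4/3, 4/3).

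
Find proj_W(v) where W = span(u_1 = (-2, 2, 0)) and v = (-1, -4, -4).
proj_W(v) = (3/2, -3/2, 0)

Set up U = [u_1 | ... | u_1] ∈ R^(3×1). The projector onto W = col(U) is P = U (U^T U)^(-1) U^T.
Compute U^T U =
  [8],
and U^T v = (-6).
Solve U^T U · c = U^T v for the coefficients: c = (-3/4). The projection is proj_W(v) = U c.
Check: (v - proj_W(v)) · u_1 = 0  (should be 0).
Result: proj_W(v) = (3/2, -3/2, 0).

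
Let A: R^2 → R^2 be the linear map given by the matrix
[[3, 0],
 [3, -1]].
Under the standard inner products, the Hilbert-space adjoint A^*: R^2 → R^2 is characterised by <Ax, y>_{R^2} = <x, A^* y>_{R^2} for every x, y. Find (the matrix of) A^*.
A^* = A^T =
[[3, 3],
 [0, -1]]

For real matrices with standard dot products, the defining identity <Ax, y> = <x, A^* y> gives (Ax)^T y = x^T (A^*) y, i.e. x^T A^T y = x^T (A^*) y. Since this holds for all x, y, we must have A^* = A^T. Therefore
A^* =
[[3, 3],
 [0, -1]].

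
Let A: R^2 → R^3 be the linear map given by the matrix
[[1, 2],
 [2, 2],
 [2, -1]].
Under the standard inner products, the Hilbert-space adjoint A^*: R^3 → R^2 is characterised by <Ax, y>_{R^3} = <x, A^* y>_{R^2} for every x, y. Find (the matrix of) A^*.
A^* = A^T =
[[1, 2, 2],
 [2, 2, -1]]

For real matrices with standard dot products, the defining identity <Ax, y> = <x, A^* y> gives (Ax)^T y = x^T (A^*) y, i.e. x^T A^T y = x^T (A^*) y. Since this holds for all x, y, we must have A^* = A^T. Therefore
A^* =
[[1, 2, 2],
 [2, 2, -1]].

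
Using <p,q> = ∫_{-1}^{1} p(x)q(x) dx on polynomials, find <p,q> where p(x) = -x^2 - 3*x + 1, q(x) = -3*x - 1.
<p,q> = 14/3

Expand the product: p(x)·q(x) = 3*x^3 + 10*x^2 - 1.
∫_{-1}^{1} of each monomial x^k gives [2/(k+1) if k even, 0 if k odd]. Integrating term-by-term (or equivalently evaluating the antiderivative F(x) = 3*x^4/4 + 10*x^3/3 - x at the endpoints):
  F(1) − F(−1) = 37/12 − (-19/12) = 14/3.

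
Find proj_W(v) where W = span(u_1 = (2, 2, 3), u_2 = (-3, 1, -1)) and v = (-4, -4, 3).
proj_W(v) = (-32/23, -8/23, -27/23)

Set up U = [u_1 | ... | u_2] ∈ R^(3×2). The projector onto W = col(U) is P = U (U^T U)^(-1) U^T.
Compute U^T U =
  [17, -7]
  [-7, 11],
and U^T v = (-7, 5).
Solve U^T U · c = U^T v for the coefficients: c = (-7/23, 6/23). The projection is proj_W(v) = U c.
Check: (v - proj_W(v)) · u_1 = 0  (should be 0).
Check: (v - proj_W(v)) · u_2 = 0  (should be 0).
Result: proj_W(v) = (-32/23, -8/23, -27/23).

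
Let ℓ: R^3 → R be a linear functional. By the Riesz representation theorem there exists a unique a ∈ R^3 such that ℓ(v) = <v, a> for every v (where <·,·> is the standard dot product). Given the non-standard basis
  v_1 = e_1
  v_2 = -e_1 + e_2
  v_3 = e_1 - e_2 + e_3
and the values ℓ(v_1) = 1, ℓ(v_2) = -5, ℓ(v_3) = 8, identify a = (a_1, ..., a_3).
a = (1, -4, 3)

Write a = (a_1, ..., a_3) in the standard basis. For each basis vector v_i, ℓ(v_i) = <v_i, a> is a linear equation in the a_j's. Collect the n equations into a matrix system V a = ℓ, where row i of V is v_i (expressed in the standard basis). Since V is invertible (lower-triangular with 1s on the diagonal, up to permutation), solve by back-substitution:
  V =
[[1, 0, 0],
 [-1, 1, 0],
 [1, -1, 1]]
  V a = (1, -5, 8)
Solving gives a = (1, -4, 3).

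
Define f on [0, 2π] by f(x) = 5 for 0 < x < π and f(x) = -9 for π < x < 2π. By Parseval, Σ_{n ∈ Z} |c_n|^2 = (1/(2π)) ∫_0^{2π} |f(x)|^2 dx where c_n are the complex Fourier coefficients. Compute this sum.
Σ |c_n|^2 = 53

Parseval equates the L^2 energy of f (normalised by 1/(2π)) with the ℓ^2 sum of its Fourier coefficients: (1/(2π)) ∫_0^{2π} |f|^2 = Σ |c_n|^2.
Compute the left side: (1/(2π)) [∫_0^π 5^2 dx + ∫_π^{2π} (-9)^2 dx] = (1/(2π)) · (25π + 81π) = (25 + 81)/2 = 53.
So Σ_{n ∈ Z} |c_n|^2 = 53.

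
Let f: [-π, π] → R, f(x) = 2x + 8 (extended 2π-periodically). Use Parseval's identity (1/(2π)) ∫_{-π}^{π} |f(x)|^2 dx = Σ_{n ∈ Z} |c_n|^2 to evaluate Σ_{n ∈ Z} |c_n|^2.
Σ |c_n|^2 = 4π^2/3 + 64

Expand and integrate term by term over [-π, π]:
  ∫ (2x)^2 dx = 4·(2π^3/3); ∫ 2·2·(8)·x dx = 0 (odd integrand); ∫ 8^2 dx = 64·2π.
So (1/(2π)) ∫_{-π}^{π} (2x + 8)^2 dx = 4π^2/3 + 64 = 4π^2/3 + 64.
Parseval ⇒ Σ |c_n|^2 = 4π^2/3 + 64.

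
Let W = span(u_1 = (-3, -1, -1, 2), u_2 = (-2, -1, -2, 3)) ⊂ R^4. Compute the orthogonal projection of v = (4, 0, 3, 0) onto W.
proj_W(v) = (10/3, 1, 2/3, -5/3)

Set up U = [u_1 | ... | u_2] ∈ R^(4×2). The projector onto W = col(U) is P = U (U^T U)^(-1) U^T.
Compute U^T U =
  [15, 15]
  [15, 18],
and U^T v = (-15, -14).
Solve U^T U · c = U^T v for the coefficients: c = (-4/3, 1/3). The projection is proj_W(v) = U c.
Check: (v - proj_W(v)) · u_1 = 0  (should be 0).
Check: (v - proj_W(v)) · u_2 = 0  (should be 0).
Result: proj_W(v) = (10/3, 1, 2/3, -5/3).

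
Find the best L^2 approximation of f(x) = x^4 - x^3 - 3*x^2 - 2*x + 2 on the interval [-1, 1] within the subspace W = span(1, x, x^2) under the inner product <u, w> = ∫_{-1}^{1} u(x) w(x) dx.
g(x) = -15*x^2/7 - 13*x/5 + 67/35

The best approximation g ∈ W is the orthogonal projection of f onto W. Writing g = a_0 + a_1 x + a_2 x^2, the coefficients solve the normal equations G · a = b where
  G_{ij} = <φ_i, φ_j> and b_i = <f, φ_i>, with φ_0 = 1, φ_1 = x, φ_2 = x^2.
G =
  [2, 0, 2/3]
  [0, 2/3, 0]
  [2/3, 0, 2/5],
b = (12/5, -26/15, 44/105).
Solving gives a_0 = 67/35, a_1 = -13/5, a_2 = -15/7, so
  g(x) = -15*x^2/7 - 13*x/5 + 67/35.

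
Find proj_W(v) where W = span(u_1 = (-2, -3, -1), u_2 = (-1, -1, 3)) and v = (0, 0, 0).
proj_W(v) = (0, 0, 0)

Set up U = [u_1 | ... | u_2] ∈ R^(3×2). The projector onto W = col(U) is P = U (U^T U)^(-1) U^T.
Compute U^T U =
  [14, 2]
  [2, 11],
and U^T v = (0, 0).
Solve U^T U · c = U^T v for the coefficients: c = (0, 0). The projection is proj_W(v) = U c.
Check: (v - proj_W(v)) · u_1 = 0  (should be 0).
Check: (v - proj_W(v)) · u_2 = 0  (should be 0).
Result: proj_W(v) = (0, 0, 0).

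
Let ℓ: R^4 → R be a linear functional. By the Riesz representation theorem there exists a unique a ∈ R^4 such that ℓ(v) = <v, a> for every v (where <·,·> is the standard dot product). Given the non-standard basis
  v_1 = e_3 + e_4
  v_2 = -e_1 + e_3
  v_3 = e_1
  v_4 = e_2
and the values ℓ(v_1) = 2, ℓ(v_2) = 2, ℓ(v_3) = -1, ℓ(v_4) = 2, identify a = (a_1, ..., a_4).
a = (-1, 2, 1, 1)

Write a = (a_1, ..., a_4) in the standard basis. For each basis vector v_i, ℓ(v_i) = <v_i, a> is a linear equation in the a_j's. Collect the n equations into a matrix system V a = ℓ, where row i of V is v_i (expressed in the standard basis). Since V is invertible (lower-triangular with 1s on the diagonal, up to permutation), solve by back-substitution:
  V =
[[0, 0, 1, 1],
 [-1, 0, 1, 0],
 [1, 0, 0, 0],
 [0, 1, 0, 0]]
  V a = (2, 2, -1, 2)
Solving gives a = (-1, 2, 1, 1).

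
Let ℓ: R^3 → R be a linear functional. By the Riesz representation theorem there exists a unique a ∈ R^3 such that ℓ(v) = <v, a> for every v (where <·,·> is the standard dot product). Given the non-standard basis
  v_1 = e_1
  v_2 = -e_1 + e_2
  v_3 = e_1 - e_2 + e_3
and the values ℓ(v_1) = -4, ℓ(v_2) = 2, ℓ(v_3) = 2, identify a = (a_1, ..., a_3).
a = (-4, -2, 4)

Write a = (a_1, ..., a_3) in the standard basis. For each basis vector v_i, ℓ(v_i) = <v_i, a> is a linear equation in the a_j's. Collect the n equations into a matrix system V a = ℓ, where row i of V is v_i (expressed in the standard basis). Since V is invertible (lower-triangular with 1s on the diagonal, up to permutation), solve by back-substitution:
  V =
[[1, 0, 0],
 [-1, 1, 0],
 [1, -1, 1]]
  V a = (-4, 2, 2)
Solving gives a = (-4, -2, 4).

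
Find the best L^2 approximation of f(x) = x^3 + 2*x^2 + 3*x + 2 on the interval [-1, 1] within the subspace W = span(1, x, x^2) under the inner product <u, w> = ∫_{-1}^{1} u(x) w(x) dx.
g(x) = 2*x^2 + 18*x/5 + 2

The best approximation g ∈ W is the orthogonal projection of f onto W. Writing g = a_0 + a_1 x + a_2 x^2, the coefficients solve the normal equations G · a = b where
  G_{ij} = <φ_i, φ_j> and b_i = <f, φ_i>, with φ_0 = 1, φ_1 = x, φ_2 = x^2.
G =
  [2, 0, 2/3]
  [0, 2/3, 0]
  [2/3, 0, 2/5],
b = (16/3, 12/5, 32/15).
Solving gives a_0 = 2, a_1 = 18/5, a_2 = 2, so
  g(x) = 2*x^2 + 18*x/5 + 2.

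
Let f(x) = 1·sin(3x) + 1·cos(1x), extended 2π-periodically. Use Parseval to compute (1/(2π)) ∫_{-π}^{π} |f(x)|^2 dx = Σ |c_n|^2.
Σ |c_n|^2 = 1

Expand |f|^2 and use orthogonality of {sin(nx), cos(mx)} on [-π, π]:
  ∫_{-π}^{π} sin(nx)^2 dx = π, ∫ cos(mx)^2 dx = π, and cross terms integrate to 0.
So ∫_{-π}^{π} f(x)^2 dx = 1^2 · π + 1^2 · π = (1 + 1)π.
Divide by 2π: (1 + 1)/2 = 1.
By Parseval, this equals Σ |c_n|^2.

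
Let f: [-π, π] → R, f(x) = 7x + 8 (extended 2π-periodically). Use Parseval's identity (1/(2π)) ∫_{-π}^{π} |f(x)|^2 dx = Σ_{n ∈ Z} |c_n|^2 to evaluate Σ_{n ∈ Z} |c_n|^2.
Σ |c_n|^2 = 49π^2/3 + 64

Expand and integrate term by term over [-π, π]:
  ∫ (7x)^2 dx = 49·(2π^3/3); ∫ 2·7·(8)·x dx = 0 (odd integrand); ∫ 8^2 dx = 64·2π.
So (1/(2π)) ∫_{-π}^{π} (7x + 8)^2 dx = 49π^2/3 + 64 = 49π^2/3 + 64.
Parseval ⇒ Σ |c_n|^2 = 49π^2/3 + 64.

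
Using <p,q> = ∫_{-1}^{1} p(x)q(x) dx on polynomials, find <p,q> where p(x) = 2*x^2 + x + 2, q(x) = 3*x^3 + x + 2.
<p,q> = 188/15

Expand the product: p(x)·q(x) = 6*x^5 + 3*x^4 + 8*x^3 + 5*x^2 + 4*x + 4.
∫_{-1}^{1} of each monomial x^k gives [2/(k+1) if k even, 0 if k odd]. Integrating term-by-term (or equivalently evaluating the antiderivative F(x) = x^6 + 3*x^5/5 + 2*x^4 + 5*x^3/3 + 2*x^2 + 4*x at the endpoints):
  F(1) − F(−1) = 169/15 − (-19/15) = 188/15.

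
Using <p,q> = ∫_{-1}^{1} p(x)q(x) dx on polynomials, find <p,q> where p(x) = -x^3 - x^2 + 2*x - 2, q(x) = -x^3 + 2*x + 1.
<p,q> = -116/35

Expand the product: p(x)·q(x) = x^6 + x^5 - 4*x^4 - x^3 + 3*x^2 - 2*x - 2.
∫_{-1}^{1} of each monomial x^k gives [2/(k+1) if k even, 0 if k odd]. Integrating term-by-term (or equivalently evaluating the antiderivative F(x) = x^7/7 + x^6/6 - 4*x^5/5 - x^4/4 + x^3 - x^2 - 2*x at the endpoints):
  F(1) − F(−1) = -1151/420 − (241/420) = -116/35.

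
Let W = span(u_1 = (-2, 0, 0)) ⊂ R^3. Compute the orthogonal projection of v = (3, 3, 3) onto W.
proj_W(v) = (3, 0, 0)

Set up U = [u_1 | ... | u_1] ∈ R^(3×1). The projector onto W = col(U) is P = U (U^T U)^(-1) U^T.
Compute U^T U =
  [4],
and U^T v = (-6).
Solve U^T U · c = U^T v for the coefficients: c = (-3/2). The projection is proj_W(v) = U c.
Check: (v - proj_W(v)) · u_1 = 0  (should be 0).
Result: proj_W(v) = (3, 0, 0).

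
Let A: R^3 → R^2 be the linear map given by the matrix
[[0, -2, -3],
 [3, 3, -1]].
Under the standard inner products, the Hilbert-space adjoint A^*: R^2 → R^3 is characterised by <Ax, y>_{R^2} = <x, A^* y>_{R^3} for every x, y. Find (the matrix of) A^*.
A^* = A^T =
[[0, 3],
 [-2, 3],
 [-3, -1]]

For real matrices with standard dot products, the defining identity <Ax, y> = <x, A^* y> gives (Ax)^T y = x^T (A^*) y, i.e. x^T A^T y = x^T (A^*) y. Since this holds for all x, y, we must have A^* = A^T. Therefore
A^* =
[[0, 3],
 [-2, 3],
 [-3, -1]].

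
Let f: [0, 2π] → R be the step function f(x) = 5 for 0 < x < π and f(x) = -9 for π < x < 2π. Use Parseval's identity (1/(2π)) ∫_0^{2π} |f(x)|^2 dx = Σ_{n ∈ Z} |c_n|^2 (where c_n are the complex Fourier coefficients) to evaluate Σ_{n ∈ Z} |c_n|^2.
Σ |c_n|^2 = 53

Parseval equates the L^2 energy of f (normalised by 1/(2π)) with the ℓ^2 sum of its Fourier coefficients: (1/(2π)) ∫_0^{2π} |f|^2 = Σ |c_n|^2.
Compute the left side: (1/(2π)) [∫_0^π 5^2 dx + ∫_π^{2π} (-9)^2 dx] = (1/(2π)) · (25π + 81π) = (25 + 81)/2 = 53.
So Σ_{n ∈ Z} |c_n|^2 = 53.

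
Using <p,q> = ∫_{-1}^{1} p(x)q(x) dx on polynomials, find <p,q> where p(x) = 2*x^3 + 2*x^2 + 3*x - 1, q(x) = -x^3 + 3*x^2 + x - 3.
<p,q> = 24/7

Expand the product: p(x)·q(x) = -2*x^6 + 4*x^5 + 5*x^4 + 6*x^3 - 6*x^2 - 10*x + 3.
∫_{-1}^{1} of each monomial x^k gives [2/(k+1) if k even, 0 if k odd]. Integrating term-by-term (or equivalently evaluating the antiderivative F(x) = -2*x^7/7 + 2*x^6/3 + x^5 + 3*x^4/2 - 2*x^3 - 5*x^2 + 3*x at the endpoints):
  F(1) − F(−1) = -47/42 − (-191/42) = 24/7.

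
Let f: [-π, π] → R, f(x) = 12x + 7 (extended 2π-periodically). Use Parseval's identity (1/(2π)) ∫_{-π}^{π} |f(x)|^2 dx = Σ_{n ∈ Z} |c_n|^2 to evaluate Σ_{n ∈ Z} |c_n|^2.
Σ |c_n|^2 = 48π^2 + 49

Expand and integrate term by term over [-π, π]:
  ∫ (12x)^2 dx = 144·(2π^3/3); ∫ 2·12·(7)·x dx = 0 (odd integrand); ∫ 7^2 dx = 49·2π.
So (1/(2π)) ∫_{-π}^{π} (12x + 7)^2 dx = 144π^2/3 + 49 = 48π^2 + 49.
Parseval ⇒ Σ |c_n|^2 = 48π^2 + 49.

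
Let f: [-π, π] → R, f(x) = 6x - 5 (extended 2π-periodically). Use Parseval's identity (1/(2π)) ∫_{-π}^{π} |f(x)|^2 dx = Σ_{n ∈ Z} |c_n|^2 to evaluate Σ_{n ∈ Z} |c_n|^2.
Σ |c_n|^2 = 12π^2 + 25

Expand and integrate term by term over [-π, π]:
  ∫ (6x)^2 dx = 36·(2π^3/3); ∫ 2·6·(-5)·x dx = 0 (odd integrand); ∫ (-5)^2 dx = 25·2π.
So (1/(2π)) ∫_{-π}^{π} (6x - 5)^2 dx = 36π^2/3 + 25 = 12π^2 + 25.
Parseval ⇒ Σ |c_n|^2 = 12π^2 + 25.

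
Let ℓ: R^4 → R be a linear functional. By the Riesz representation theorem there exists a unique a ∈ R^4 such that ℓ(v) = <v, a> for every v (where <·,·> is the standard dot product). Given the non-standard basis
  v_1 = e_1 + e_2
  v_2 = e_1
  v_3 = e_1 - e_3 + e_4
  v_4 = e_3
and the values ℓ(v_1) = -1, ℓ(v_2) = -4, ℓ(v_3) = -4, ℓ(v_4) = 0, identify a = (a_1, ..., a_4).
a = (-4, 3, 0, 0)

Write a = (a_1, ..., a_4) in the standard basis. For each basis vector v_i, ℓ(v_i) = <v_i, a> is a linear equation in the a_j's. Collect the n equations into a matrix system V a = ℓ, where row i of V is v_i (expressed in the standard basis). Since V is invertible (lower-triangular with 1s on the diagonal, up to permutation), solve by back-substitution:
  V =
[[1, 1, 0, 0],
 [1, 0, 0, 0],
 [1, 0, -1, 1],
 [0, 0, 1, 0]]
  V a = (-1, -4, -4, 0)
Solving gives a = (-4, 3, 0, 0).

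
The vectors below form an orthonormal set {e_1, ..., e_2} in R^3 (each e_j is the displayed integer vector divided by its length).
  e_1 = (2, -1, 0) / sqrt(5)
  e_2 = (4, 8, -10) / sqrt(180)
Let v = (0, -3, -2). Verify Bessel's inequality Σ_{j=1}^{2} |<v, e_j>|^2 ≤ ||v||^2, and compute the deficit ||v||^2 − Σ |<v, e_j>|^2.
Σ |<v, e_j>|^2 = 17/9; ||v||^2 = 13; deficit = 100/9

Write each e_j = u_j / sqrt(<u_j, u_j>) where u_j is the displayed integer vector. Then <v, e_j> = <v, u_j> / sqrt(<u_j, u_j>), so |<v, e_j>|^2 = <v, u_j>^2 / <u_j, u_j>.
Coefficients: <v, e_1> = 3/sqrt(5), <v, e_2> = -4/sqrt(180).
Square and sum: Σ |<v, e_j>|^2 = 17/9.
Compute ||v||^2 = v·v = 13.
Deficit = 13 − 17/9 = 100/9 ≥ 0, confirming Bessel's inequality. (The deficit equals ||v − Σ <v,e_j> e_j||^2, the squared distance from v to span{e_j}.)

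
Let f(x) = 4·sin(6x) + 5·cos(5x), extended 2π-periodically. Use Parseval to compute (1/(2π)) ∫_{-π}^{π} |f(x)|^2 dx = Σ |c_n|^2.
Σ |c_n|^2 = 41/2

Expand |f|^2 and use orthogonality of {sin(nx), cos(mx)} on [-π, π]:
  ∫_{-π}^{π} sin(nx)^2 dx = π, ∫ cos(mx)^2 dx = π, and cross terms integrate to 0.
So ∫_{-π}^{π} f(x)^2 dx = 4^2 · π + 5^2 · π = (16 + 25)π.
Divide by 2π: (16 + 25)/2 = 41/2.
By Parseval, this equals Σ |c_n|^2.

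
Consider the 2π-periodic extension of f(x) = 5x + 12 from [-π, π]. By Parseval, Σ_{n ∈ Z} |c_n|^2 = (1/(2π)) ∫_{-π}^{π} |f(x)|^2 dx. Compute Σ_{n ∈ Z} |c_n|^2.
Σ |c_n|^2 = 25π^2/3 + 144

Expand and integrate term by term over [-π, π]:
  ∫ (5x)^2 dx = 25·(2π^3/3); ∫ 2·5·(12)·x dx = 0 (odd integrand); ∫ 12^2 dx = 144·2π.
So (1/(2π)) ∫_{-π}^{π} (5x + 12)^2 dx = 25π^2/3 + 144 = 25π^2/3 + 144.
Parseval ⇒ Σ |c_n|^2 = 25π^2/3 + 144.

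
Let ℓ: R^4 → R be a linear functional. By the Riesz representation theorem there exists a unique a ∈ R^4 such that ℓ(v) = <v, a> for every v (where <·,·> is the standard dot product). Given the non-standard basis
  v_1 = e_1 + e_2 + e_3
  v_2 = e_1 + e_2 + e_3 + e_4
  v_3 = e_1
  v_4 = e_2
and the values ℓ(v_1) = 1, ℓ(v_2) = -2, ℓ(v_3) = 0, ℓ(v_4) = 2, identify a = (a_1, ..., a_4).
a = (0, 2, -1, -3)

Write a = (a_1, ..., a_4) in the standard basis. For each basis vector v_i, ℓ(v_i) = <v_i, a> is a linear equation in the a_j's. Collect the n equations into a matrix system V a = ℓ, where row i of V is v_i (expressed in the standard basis). Since V is invertible (lower-triangular with 1s on the diagonal, up to permutation), solve by back-substitution:
  V =
[[1, 1, 1, 0],
 [1, 1, 1, 1],
 [1, 0, 0, 0],
 [0, 1, 0, 0]]
  V a = (1, -2, 0, 2)
Solving gives a = (0, 2, -1, -3).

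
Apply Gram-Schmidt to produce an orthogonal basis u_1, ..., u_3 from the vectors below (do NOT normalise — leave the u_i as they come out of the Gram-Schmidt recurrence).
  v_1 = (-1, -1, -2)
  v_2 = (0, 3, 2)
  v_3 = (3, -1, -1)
Orthogonal basis:
  u_1 = (-1, -1, -2)
  u_2 = (-7/6, 11/6, -1/3)
  u_3 = (52/29, 26/29, -39/29)

Apply the Gram-Schmidt recurrence
  u_1 = v_1
  u_i = v_i − Σ_{j<i} ((v_i · u_j) / (u_j · u_j)) · u_j.

Step by step this gives:
  u_1 = (-1, -1, -2)
  u_2 = (-7/6, 11/6, -1/3)
  u_3 = (52/29, 26/29, -39/29)

Orthogonality check:
  u_2 · u_1 = 0 (should be 0)
  u_3 · u_1 = 0 (should be 0)
  u_3 · u_2 = 0 (should be 0)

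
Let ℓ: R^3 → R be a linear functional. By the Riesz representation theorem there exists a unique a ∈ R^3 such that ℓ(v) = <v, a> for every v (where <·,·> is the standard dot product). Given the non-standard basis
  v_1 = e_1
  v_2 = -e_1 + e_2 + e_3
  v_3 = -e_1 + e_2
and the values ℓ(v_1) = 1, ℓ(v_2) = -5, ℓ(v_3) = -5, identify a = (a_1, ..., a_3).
a = (1, -4, 0)

Write a = (a_1, ..., a_3) in the standard basis. For each basis vector v_i, ℓ(v_i) = <v_i, a> is a linear equation in the a_j's. Collect the n equations into a matrix system V a = ℓ, where row i of V is v_i (expressed in the standard basis). Since V is invertible (lower-triangular with 1s on the diagonal, up to permutation), solve by back-substitution:
  V =
[[1, 0, 0],
 [-1, 1, 1],
 [-1, 1, 0]]
  V a = (1, -5, -5)
Solving gives a = (1, -4, 0).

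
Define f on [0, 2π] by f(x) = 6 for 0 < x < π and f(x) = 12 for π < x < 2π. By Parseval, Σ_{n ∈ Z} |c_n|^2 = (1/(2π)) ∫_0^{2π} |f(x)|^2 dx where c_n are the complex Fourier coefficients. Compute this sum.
Σ |c_n|^2 = 90

Parseval equates the L^2 energy of f (normalised by 1/(2π)) with the ℓ^2 sum of its Fourier coefficients: (1/(2π)) ∫_0^{2π} |f|^2 = Σ |c_n|^2.
Compute the left side: (1/(2π)) [∫_0^π 6^2 dx + ∫_π^{2π} 12^2 dx] = (1/(2π)) · (36π + 144π) = (36 + 144)/2 = 90.
So Σ_{n ∈ Z} |c_n|^2 = 90.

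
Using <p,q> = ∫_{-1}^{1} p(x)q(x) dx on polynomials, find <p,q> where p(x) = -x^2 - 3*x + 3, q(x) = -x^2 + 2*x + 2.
<p,q> = 76/15

Expand the product: p(x)·q(x) = x^4 + x^3 - 11*x^2 + 6.
∫_{-1}^{1} of each monomial x^k gives [2/(k+1) if k even, 0 if k odd]. Integrating term-by-term (or equivalently evaluating the antiderivative F(x) = x^5/5 + x^4/4 - 11*x^3/3 + 6*x at the endpoints):
  F(1) − F(−1) = 167/60 − (-137/60) = 76/15.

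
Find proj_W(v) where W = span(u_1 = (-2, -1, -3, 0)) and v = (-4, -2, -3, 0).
proj_W(v) = (-19/7, -19/14, -57/14, 0)

Set up U = [u_1 | ... | u_1] ∈ R^(4×1). The projector onto W = col(U) is P = U (U^T U)^(-1) U^T.
Compute U^T U =
  [14],
and U^T v = (19).
Solve U^T U · c = U^T v for the coefficients: c = (19/14). The projection is proj_W(v) = U c.
Check: (v - proj_W(v)) · u_1 = 0  (should be 0).
Result: proj_W(v) = (-19/7, -19/14, -57/14, 0).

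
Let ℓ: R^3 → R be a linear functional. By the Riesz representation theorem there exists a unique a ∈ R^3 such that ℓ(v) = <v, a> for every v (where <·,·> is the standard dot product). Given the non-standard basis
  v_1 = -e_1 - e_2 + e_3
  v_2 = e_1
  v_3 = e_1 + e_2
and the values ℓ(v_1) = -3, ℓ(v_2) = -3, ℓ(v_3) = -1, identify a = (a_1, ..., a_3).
a = (-3, 2, -4)

Write a = (a_1, ..., a_3) in the standard basis. For each basis vector v_i, ℓ(v_i) = <v_i, a> is a linear equation in the a_j's. Collect the n equations into a matrix system V a = ℓ, where row i of V is v_i (expressed in the standard basis). Since V is invertible (lower-triangular with 1s on the diagonal, up to permutation), solve by back-substitution:
  V =
[[-1, -1, 1],
 [1, 0, 0],
 [1, 1, 0]]
  V a = (-3, -3, -1)
Solving gives a = (-3, 2, -4).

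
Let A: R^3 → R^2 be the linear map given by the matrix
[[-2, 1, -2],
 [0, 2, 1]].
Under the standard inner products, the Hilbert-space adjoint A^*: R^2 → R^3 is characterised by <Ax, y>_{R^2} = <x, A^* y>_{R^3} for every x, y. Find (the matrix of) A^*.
A^* = A^T =
[[-2, 0],
 [1, 2],
 [-2, 1]]

For real matrices with standard dot products, the defining identity <Ax, y> = <x, A^* y> gives (Ax)^T y = x^T (A^*) y, i.e. x^T A^T y = x^T (A^*) y. Since this holds for all x, y, we must have A^* = A^T. Therefore
A^* =
[[-2, 0],
 [1, 2],
 [-2, 1]].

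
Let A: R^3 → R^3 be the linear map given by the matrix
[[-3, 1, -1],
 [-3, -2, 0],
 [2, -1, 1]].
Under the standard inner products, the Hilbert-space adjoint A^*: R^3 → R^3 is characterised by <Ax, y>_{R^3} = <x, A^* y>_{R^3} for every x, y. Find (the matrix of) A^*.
A^* = A^T =
[[-3, -3, 2],
 [1, -2, -1],
 [-1, 0, 1]]

For real matrices with standard dot products, the defining identity <Ax, y> = <x, A^* y> gives (Ax)^T y = x^T (A^*) y, i.e. x^T A^T y = x^T (A^*) y. Since this holds for all x, y, we must have A^* = A^T. Therefore
A^* =
[[-3, -3, 2],
 [1, -2, -1],
 [-1, 0, 1]].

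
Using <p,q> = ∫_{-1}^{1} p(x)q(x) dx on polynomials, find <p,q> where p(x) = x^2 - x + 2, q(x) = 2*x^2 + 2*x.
<p,q> = 32/15

Expand the product: p(x)·q(x) = 2*x^4 + 2*x^2 + 4*x.
∫_{-1}^{1} of each monomial x^k gives [2/(k+1) if k even, 0 if k odd]. Integrating term-by-term (or equivalently evaluating the antiderivative F(x) = 2*x^5/5 + 2*x^3/3 + 2*x^2 at the endpoints):
  F(1) − F(−1) = 46/15 − (14/15) = 32/15.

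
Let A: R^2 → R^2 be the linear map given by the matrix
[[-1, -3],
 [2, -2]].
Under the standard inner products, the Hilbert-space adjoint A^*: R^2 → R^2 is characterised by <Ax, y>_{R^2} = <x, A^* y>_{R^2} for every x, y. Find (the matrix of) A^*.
A^* = A^T =
[[-1, 2],
 [-3, -2]]

For real matrices with standard dot products, the defining identity <Ax, y> = <x, A^* y> gives (Ax)^T y = x^T (A^*) y, i.e. x^T A^T y = x^T (A^*) y. Since this holds for all x, y, we must have A^* = A^T. Therefore
A^* =
[[-1, 2],
 [-3, -2]].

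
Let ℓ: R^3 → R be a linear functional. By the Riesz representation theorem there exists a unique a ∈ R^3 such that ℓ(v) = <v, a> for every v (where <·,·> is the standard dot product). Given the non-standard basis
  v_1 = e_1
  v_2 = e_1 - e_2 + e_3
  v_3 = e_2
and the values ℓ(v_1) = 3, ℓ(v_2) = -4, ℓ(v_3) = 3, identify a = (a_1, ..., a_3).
a = (3, 3, -4)

Write a = (a_1, ..., a_3) in the standard basis. For each basis vector v_i, ℓ(v_i) = <v_i, a> is a linear equation in the a_j's. Collect the n equations into a matrix system V a = ℓ, where row i of V is v_i (expressed in the standard basis). Since V is invertible (lower-triangular with 1s on the diagonal, up to permutation), solve by back-substitution:
  V =
[[1, 0, 0],
 [1, -1, 1],
 [0, 1, 0]]
  V a = (3, -4, 3)
Solving gives a = (3, 3, -4).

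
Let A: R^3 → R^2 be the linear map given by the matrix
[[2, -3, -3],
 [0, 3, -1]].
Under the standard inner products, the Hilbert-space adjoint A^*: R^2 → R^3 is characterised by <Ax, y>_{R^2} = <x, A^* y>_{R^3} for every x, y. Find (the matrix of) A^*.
A^* = A^T =
[[2, 0],
 [-3, 3],
 [-3, -1]]

For real matrices with standard dot products, the defining identity <Ax, y> = <x, A^* y> gives (Ax)^T y = x^T (A^*) y, i.e. x^T A^T y = x^T (A^*) y. Since this holds for all x, y, we must have A^* = A^T. Therefore
A^* =
[[2, 0],
 [-3, 3],
 [-3, -1]].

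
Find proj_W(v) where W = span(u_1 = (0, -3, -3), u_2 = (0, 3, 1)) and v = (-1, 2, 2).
proj_W(v) = (0, 2, 2)

Set up U = [u_1 | ... | u_2] ∈ R^(3×2). The projector onto W = col(U) is P = U (U^T U)^(-1) U^T.
Compute U^T U =
  [18, -12]
  [-12, 10],
and U^T v = (-12, 8).
Solve U^T U · c = U^T v for the coefficients: c = (-2/3, 0). The projection is proj_W(v) = U c.
Check: (v - proj_W(v)) · u_1 = 0  (should be 0).
Check: (v - proj_W(v)) · u_2 = 0  (should be 0).
Result: proj_W(v) = (0, 2, 2).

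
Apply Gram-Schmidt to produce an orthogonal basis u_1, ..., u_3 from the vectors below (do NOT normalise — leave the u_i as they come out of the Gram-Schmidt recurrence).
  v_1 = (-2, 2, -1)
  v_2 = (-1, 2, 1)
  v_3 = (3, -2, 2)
Orthogonal basis:
  u_1 = (-2, 2, -1)
  u_2 = (1/9, 8/9, 14/9)
  u_3 = (8/29, 6/29, -4/29)

Apply the Gram-Schmidt recurrence
  u_1 = v_1
  u_i = v_i − Σ_{j<i} ((v_i · u_j) / (u_j · u_j)) · u_j.

Step by step this gives:
  u_1 = (-2, 2, -1)
  u_2 = (1/9, 8/9, 14/9)
  u_3 = (8/29, 6/29, -4/29)

Orthogonality check:
  u_2 · u_1 = 0 (should be 0)
  u_3 · u_1 = 0 (should be 0)
  u_3 · u_2 = 0 (should be 0)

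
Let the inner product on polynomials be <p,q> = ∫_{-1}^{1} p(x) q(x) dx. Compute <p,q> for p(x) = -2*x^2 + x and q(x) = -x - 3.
<p,q> = 10/3

Expand the product: p(x)·q(x) = 2*x^3 + 5*x^2 - 3*x.
∫_{-1}^{1} of each monomial x^k gives [2/(k+1) if k even, 0 if k odd]. Integrating term-by-term (or equivalently evaluating the antiderivative F(x) = x^4/2 + 5*x^3/3 - 3*x^2/2 at the endpoints):
  F(1) − F(−1) = 2/3 − (-8/3) = 10/3.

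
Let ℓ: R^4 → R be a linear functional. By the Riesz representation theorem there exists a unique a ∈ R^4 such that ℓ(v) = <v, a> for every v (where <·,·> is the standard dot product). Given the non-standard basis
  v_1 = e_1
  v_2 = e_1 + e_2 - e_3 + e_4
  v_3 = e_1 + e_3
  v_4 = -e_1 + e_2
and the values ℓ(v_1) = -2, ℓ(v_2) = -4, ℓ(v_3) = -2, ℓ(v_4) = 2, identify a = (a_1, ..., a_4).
a = (-2, 0, 0, -2)

Write a = (a_1, ..., a_4) in the standard basis. For each basis vector v_i, ℓ(v_i) = <v_i, a> is a linear equation in the a_j's. Collect the n equations into a matrix system V a = ℓ, where row i of V is v_i (expressed in the standard basis). Since V is invertible (lower-triangular with 1s on the diagonal, up to permutation), solve by back-substitution:
  V =
[[1, 0, 0, 0],
 [1, 1, -1, 1],
 [1, 0, 1, 0],
 [-1, 1, 0, 0]]
  V a = (-2, -4, -2, 2)
Solving gives a = (-2, 0, 0, -2).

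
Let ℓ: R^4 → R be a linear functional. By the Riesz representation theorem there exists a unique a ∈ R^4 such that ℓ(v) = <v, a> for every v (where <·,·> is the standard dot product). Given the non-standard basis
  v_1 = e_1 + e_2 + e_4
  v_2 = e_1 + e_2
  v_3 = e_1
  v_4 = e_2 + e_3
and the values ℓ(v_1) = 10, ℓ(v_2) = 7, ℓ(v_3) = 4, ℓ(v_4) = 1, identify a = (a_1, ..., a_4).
a = (4, 3, -2, 3)

Write a = (a_1, ..., a_4) in the standard basis. For each basis vector v_i, ℓ(v_i) = <v_i, a> is a linear equation in the a_j's. Collect the n equations into a matrix system V a = ℓ, where row i of V is v_i (expressed in the standard basis). Since V is invertible (lower-triangular with 1s on the diagonal, up to permutation), solve by back-substitution:
  V =
[[1, 1, 0, 1],
 [1, 1, 0, 0],
 [1, 0, 0, 0],
 [0, 1, 1, 0]]
  V a = (10, 7, 4, 1)
Solving gives a = (4, 3, -2, 3).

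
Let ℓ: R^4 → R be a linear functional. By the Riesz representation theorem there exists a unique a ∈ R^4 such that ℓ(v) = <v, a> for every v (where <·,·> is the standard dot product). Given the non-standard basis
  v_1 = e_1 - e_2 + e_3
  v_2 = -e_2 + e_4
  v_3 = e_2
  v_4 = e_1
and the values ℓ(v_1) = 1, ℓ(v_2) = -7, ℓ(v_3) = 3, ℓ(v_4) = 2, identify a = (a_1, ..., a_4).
a = (2, 3, 2, -4)

Write a = (a_1, ..., a_4) in the standard basis. For each basis vector v_i, ℓ(v_i) = <v_i, a> is a linear equation in the a_j's. Collect the n equations into a matrix system V a = ℓ, where row i of V is v_i (expressed in the standard basis). Since V is invertible (lower-triangular with 1s on the diagonal, up to permutation), solve by back-substitution:
  V =
[[1, -1, 1, 0],
 [0, -1, 0, 1],
 [0, 1, 0, 0],
 [1, 0, 0, 0]]
  V a = (1, -7, 3, 2)
Solving gives a = (2, 3, 2, -4).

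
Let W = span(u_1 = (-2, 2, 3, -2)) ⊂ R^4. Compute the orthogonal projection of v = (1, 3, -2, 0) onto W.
proj_W(v) = (4/21, -4/21, -2/7, 4/21)

Set up U = [u_1 | ... | u_1] ∈ R^(4×1). The projector onto W = col(U) is P = U (U^T U)^(-1) U^T.
Compute U^T U =
  [21],
and U^T v = (-2).
Solve U^T U · c = U^T v for the coefficients: c = (-2/21). The projection is proj_W(v) = U c.
Check: (v - proj_W(v)) · u_1 = 0  (should be 0).
Result: proj_W(v) = (4/21, -4/21, -2/7, 4/21).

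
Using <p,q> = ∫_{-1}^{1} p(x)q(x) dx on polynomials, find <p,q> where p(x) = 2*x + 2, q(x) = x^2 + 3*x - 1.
<p,q> = 4/3

Expand the product: p(x)·q(x) = 2*x^3 + 8*x^2 + 4*x - 2.
∫_{-1}^{1} of each monomial x^k gives [2/(k+1) if k even, 0 if k odd]. Integrating term-by-term (or equivalently evaluating the antiderivative F(x) = x^4/2 + 8*x^3/3 + 2*x^2 - 2*x at the endpoints):
  F(1) − F(−1) = 19/6 − (11/6) = 4/3.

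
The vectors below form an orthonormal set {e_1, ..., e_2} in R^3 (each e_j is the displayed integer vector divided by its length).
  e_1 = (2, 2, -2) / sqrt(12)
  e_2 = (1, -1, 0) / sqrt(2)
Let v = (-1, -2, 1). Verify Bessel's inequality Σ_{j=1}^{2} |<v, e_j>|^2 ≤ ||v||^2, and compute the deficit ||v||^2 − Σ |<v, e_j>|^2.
Σ |<v, e_j>|^2 = 35/6; ||v||^2 = 6; deficit = 1/6

Write each e_j = u_j / sqrt(<u_j, u_j>) where u_j is the displayed integer vector. Then <v, e_j> = <v, u_j> / sqrt(<u_j, u_j>), so |<v, e_j>|^2 = <v, u_j>^2 / <u_j, u_j>.
Coefficients: <v, e_1> = -8/sqrt(12), <v, e_2> = 1/sqrt(2).
Square and sum: Σ |<v, e_j>|^2 = 35/6.
Compute ||v||^2 = v·v = 6.
Deficit = 6 − 35/6 = 1/6 ≥ 0, confirming Bessel's inequality. (The deficit equals ||v − Σ <v,e_j> e_j||^2, the squared distance from v to span{e_j}.)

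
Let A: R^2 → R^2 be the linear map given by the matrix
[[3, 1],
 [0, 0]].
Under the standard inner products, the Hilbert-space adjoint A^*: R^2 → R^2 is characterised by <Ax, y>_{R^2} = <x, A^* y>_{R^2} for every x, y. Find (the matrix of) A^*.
A^* = A^T =
[[3, 0],
 [1, 0]]

For real matrices with standard dot products, the defining identity <Ax, y> = <x, A^* y> gives (Ax)^T y = x^T (A^*) y, i.e. x^T A^T y = x^T (A^*) y. Since this holds for all x, y, we must have A^* = A^T. Therefore
A^* =
[[3, 0],
 [1, 0]].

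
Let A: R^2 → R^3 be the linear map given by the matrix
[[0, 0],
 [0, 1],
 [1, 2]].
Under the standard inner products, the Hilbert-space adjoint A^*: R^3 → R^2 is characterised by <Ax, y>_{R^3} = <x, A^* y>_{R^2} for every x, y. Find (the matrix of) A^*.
A^* = A^T =
[[0, 0, 1],
 [0, 1, 2]]

For real matrices with standard dot products, the defining identity <Ax, y> = <x, A^* y> gives (Ax)^T y = x^T (A^*) y, i.e. x^T A^T y = x^T (A^*) y. Since this holds for all x, y, we must have A^* = A^T. Therefore
A^* =
[[0, 0, 1],
 [0, 1, 2]].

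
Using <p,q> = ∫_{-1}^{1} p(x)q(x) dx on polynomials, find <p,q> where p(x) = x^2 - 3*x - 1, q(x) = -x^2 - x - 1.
<p,q> = 18/5

Expand the product: p(x)·q(x) = -x^4 + 2*x^3 + 3*x^2 + 4*x + 1.
∫_{-1}^{1} of each monomial x^k gives [2/(k+1) if k even, 0 if k odd]. Integrating term-by-term (or equivalently evaluating the antiderivative F(x) = -x^5/5 + x^4/2 + x^3 + 2*x^2 + x at the endpoints):
  F(1) − F(−1) = 43/10 − (7/10) = 18/5.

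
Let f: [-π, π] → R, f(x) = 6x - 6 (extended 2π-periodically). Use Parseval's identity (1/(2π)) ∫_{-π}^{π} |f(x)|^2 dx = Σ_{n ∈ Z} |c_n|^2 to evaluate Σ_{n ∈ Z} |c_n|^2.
Σ |c_n|^2 = 12π^2 + 36

Expand and integrate term by term over [-π, π]:
  ∫ (6x)^2 dx = 36·(2π^3/3); ∫ 2·6·(-6)·x dx = 0 (odd integrand); ∫ (-6)^2 dx = 36·2π.
So (1/(2π)) ∫_{-π}^{π} (6x - 6)^2 dx = 36π^2/3 + 36 = 12π^2 + 36.
Parseval ⇒ Σ |c_n|^2 = 12π^2 + 36.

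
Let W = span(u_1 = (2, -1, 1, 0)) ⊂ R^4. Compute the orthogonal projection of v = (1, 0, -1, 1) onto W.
proj_W(v) = (1/3, -1/6, 1/6, 0)

Set up U = [u_1 | ... | u_1] ∈ R^(4×1). The projector onto W = col(U) is P = U (U^T U)^(-1) U^T.
Compute U^T U =
  [6],
and U^T v = (1).
Solve U^T U · c = U^T v for the coefficients: c = (1/6). The projection is proj_W(v) = U c.
Check: (v - proj_W(v)) · u_1 = 0  (should be 0).
Result: proj_W(v) = (1/3, -1/6, 1/6, 0).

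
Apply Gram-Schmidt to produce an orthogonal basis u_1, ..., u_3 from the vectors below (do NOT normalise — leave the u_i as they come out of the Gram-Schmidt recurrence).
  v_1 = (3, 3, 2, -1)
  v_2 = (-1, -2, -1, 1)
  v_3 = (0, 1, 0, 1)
Orthogonal basis:
  u_1 = (3, 3, 2, -1)
  u_2 = (13/23, -10/23, 1/23, 11/23)
  u_3 = (-5/17, 13/17, -3/17, 18/17)

Apply the Gram-Schmidt recurrence
  u_1 = v_1
  u_i = v_i − Σ_{j<i} ((v_i · u_j) / (u_j · u_j)) · u_j.

Step by step this gives:
  u_1 = (3, 3, 2, -1)
  u_2 = (13/23, -10/23, 1/23, 11/23)
  u_3 = (-5/17, 13/17, -3/17, 18/17)

Orthogonality check:
  u_2 · u_1 = 0 (should be 0)
  u_3 · u_1 = 0 (should be 0)
  u_3 · u_2 = 0 (should be 0)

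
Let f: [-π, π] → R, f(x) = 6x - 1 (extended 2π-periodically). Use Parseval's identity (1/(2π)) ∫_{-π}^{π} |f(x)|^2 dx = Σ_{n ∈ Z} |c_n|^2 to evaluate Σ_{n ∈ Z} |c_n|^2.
Σ |c_n|^2 = 12π^2 + 1

Expand and integrate term by term over [-π, π]:
  ∫ (6x)^2 dx = 36·(2π^3/3); ∫ 2·6·(-1)·x dx = 0 (odd integrand); ∫ (-1)^2 dx = 1·2π.
So (1/(2π)) ∫_{-π}^{π} (6x - 1)^2 dx = 36π^2/3 + 1 = 12π^2 + 1.
Parseval ⇒ Σ |c_n|^2 = 12π^2 + 1.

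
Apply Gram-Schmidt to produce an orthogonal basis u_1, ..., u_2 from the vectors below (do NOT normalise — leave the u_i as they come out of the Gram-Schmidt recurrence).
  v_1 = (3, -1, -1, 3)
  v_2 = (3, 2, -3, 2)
Orthogonal basis:
  u_1 = (3, -1, -1, 3)
  u_2 = (3/5, 14/5, -11/5, -2/5)

Apply the Gram-Schmidt recurrence
  u_1 = v_1
  u_i = v_i − Σ_{j<i} ((v_i · u_j) / (u_j · u_j)) · u_j.

Step by step this gives:
  u_1 = (3, -1, -1, 3)
  u_2 = (3/5, 14/5, -11/5, -2/5)

Orthogonality check:
  u_2 · u_1 = 0 (should be 0)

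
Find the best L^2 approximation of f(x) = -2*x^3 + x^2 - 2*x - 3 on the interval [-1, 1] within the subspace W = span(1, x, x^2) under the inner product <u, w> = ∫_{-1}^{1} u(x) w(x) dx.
g(x) = x^2 - 16*x/5 - 3

The best approximation g ∈ W is the orthogonal projection of f onto W. Writing g = a_0 + a_1 x + a_2 x^2, the coefficients solve the normal equations G · a = b where
  G_{ij} = <φ_i, φ_j> and b_i = <f, φ_i>, with φ_0 = 1, φ_1 = x, φ_2 = x^2.
G =
  [2, 0, 2/3]
  [0, 2/3, 0]
  [2/3, 0, 2/5],
b = (-16/3, -32/15, -8/5).
Solving gives a_0 = -3, a_1 = -16/5, a_2 = 1, so
  g(x) = x^2 - 16*x/5 - 3.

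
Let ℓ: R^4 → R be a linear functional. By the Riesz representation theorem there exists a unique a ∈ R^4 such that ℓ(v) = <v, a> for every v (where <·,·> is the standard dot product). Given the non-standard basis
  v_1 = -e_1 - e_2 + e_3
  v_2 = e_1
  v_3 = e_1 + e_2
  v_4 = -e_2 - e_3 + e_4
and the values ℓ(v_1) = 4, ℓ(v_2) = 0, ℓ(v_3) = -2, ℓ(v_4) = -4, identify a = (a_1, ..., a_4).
a = (0, -2, 2, -4)

Write a = (a_1, ..., a_4) in the standard basis. For each basis vector v_i, ℓ(v_i) = <v_i, a> is a linear equation in the a_j's. Collect the n equations into a matrix system V a = ℓ, where row i of V is v_i (expressed in the standard basis). Since V is invertible (lower-triangular with 1s on the diagonal, up to permutation), solve by back-substitution:
  V =
[[-1, -1, 1, 0],
 [1, 0, 0, 0],
 [1, 1, 0, 0],
 [0, -1, -1, 1]]
  V a = (4, 0, -2, -4)
Solving gives a = (0, -2, 2, -4).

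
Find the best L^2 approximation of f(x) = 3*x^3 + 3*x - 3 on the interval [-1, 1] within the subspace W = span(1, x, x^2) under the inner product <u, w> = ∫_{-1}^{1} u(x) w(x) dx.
g(x) = 24*x/5 - 3

The best approximation g ∈ W is the orthogonal projection of f onto W. Writing g = a_0 + a_1 x + a_2 x^2, the coefficients solve the normal equations G · a = b where
  G_{ij} = <φ_i, φ_j> and b_i = <f, φ_i>, with φ_0 = 1, φ_1 = x, φ_2 = x^2.
G =
  [2, 0, 2/3]
  [0, 2/3, 0]
  [2/3, 0, 2/5],
b = (-6, 16/5, -2).
Solving gives a_0 = -3, a_1 = 24/5, a_2 = 0, so
  g(x) = 24*x/5 - 3.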